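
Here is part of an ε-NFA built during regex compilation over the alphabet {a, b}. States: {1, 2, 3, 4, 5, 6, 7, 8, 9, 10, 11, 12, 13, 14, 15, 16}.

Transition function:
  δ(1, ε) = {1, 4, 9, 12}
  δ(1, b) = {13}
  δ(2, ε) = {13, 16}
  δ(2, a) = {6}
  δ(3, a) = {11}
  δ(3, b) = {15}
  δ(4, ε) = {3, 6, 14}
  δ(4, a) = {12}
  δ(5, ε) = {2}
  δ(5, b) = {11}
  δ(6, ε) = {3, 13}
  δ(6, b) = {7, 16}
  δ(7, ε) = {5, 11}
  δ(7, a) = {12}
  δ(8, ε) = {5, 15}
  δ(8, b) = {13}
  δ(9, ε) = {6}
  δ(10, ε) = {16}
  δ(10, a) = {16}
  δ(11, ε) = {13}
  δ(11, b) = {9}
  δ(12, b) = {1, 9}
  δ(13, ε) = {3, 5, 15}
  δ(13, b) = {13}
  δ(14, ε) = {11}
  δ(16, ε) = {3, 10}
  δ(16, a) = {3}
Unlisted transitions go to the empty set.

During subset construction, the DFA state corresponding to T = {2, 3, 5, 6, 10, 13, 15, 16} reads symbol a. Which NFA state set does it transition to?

{2, 3, 5, 6, 10, 11, 13, 15, 16}

2 on a → {6}.
3 on a → {11}.
10 on a → {16}.
16 on a → {3}.
No a-transition from 5, 6, 13, 15.
Union after reading a: {3, 6, 11, 16}.
Now take the ε-closure:
From 6 via ε: add 13.
From 16 via ε: add 10.
From 13 via ε: add 5, 15.
From 5 via ε: add 2.
No new states can be added; the closed set is {2, 3, 5, 6, 10, 11, 13, 15, 16}.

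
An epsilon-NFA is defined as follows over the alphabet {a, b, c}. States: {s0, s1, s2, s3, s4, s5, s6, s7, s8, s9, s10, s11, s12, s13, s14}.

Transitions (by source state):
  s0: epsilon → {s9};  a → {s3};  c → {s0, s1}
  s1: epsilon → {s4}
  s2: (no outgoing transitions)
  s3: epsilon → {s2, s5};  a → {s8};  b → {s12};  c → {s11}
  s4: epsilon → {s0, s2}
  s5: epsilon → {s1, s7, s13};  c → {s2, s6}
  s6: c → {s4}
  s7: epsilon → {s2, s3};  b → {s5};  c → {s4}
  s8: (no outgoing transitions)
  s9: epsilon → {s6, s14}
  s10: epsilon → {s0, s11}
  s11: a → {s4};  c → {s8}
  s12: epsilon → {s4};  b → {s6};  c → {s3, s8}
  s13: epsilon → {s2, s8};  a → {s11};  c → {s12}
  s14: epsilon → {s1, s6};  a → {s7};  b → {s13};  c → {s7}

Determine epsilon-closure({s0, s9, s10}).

{s0, s1, s2, s4, s6, s9, s10, s11, s14}

Start with {s0, s9, s10}.
From s9 via epsilon: add s6, s14.
From s10 via epsilon: add s11.
From s14 via epsilon: add s1.
From s1 via epsilon: add s4.
From s4 via epsilon: add s2.
No new states can be added; the closed set is {s0, s1, s2, s4, s6, s9, s10, s11, s14}.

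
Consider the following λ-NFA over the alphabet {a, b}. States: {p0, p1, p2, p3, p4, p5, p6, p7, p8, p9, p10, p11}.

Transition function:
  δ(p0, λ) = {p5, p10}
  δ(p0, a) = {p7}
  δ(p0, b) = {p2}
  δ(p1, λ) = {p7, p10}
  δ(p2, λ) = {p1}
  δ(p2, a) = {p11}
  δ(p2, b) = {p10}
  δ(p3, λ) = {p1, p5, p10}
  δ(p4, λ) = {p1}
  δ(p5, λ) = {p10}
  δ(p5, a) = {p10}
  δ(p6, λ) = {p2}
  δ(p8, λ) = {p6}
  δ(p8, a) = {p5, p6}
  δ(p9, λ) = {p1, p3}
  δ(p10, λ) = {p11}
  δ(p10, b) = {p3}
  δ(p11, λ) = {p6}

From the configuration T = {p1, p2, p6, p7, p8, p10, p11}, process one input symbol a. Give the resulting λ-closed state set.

{p1, p2, p5, p6, p7, p10, p11}

p2 on a → {p11}.
p8 on a → {p5, p6}.
No a-transition from p1, p6, p7, p10, p11.
Union after reading a: {p5, p6, p11}.
Now take the λ-closure:
From p5 via λ: add p10.
From p6 via λ: add p2.
From p2 via λ: add p1.
From p1 via λ: add p7.
No new states can be added; the closed set is {p1, p2, p5, p6, p7, p10, p11}.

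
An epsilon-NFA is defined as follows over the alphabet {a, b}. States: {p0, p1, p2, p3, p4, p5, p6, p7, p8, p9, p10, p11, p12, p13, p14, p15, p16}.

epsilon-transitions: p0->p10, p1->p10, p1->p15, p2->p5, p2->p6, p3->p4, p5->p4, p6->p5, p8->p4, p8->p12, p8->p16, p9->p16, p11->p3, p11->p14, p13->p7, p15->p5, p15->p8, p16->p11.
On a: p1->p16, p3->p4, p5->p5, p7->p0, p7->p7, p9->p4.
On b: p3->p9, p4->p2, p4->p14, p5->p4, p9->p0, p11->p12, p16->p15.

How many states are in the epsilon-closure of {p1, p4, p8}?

11

Start with {p1, p4, p8}.
From p1 via epsilon: add p10, p15.
From p8 via epsilon: add p12, p16.
From p15 via epsilon: add p5.
From p16 via epsilon: add p11.
From p11 via epsilon: add p3, p14.
epsilon-closure = {p1, p3, p4, p5, p8, p10, p11, p12, p14, p15, p16}, which has 11 states.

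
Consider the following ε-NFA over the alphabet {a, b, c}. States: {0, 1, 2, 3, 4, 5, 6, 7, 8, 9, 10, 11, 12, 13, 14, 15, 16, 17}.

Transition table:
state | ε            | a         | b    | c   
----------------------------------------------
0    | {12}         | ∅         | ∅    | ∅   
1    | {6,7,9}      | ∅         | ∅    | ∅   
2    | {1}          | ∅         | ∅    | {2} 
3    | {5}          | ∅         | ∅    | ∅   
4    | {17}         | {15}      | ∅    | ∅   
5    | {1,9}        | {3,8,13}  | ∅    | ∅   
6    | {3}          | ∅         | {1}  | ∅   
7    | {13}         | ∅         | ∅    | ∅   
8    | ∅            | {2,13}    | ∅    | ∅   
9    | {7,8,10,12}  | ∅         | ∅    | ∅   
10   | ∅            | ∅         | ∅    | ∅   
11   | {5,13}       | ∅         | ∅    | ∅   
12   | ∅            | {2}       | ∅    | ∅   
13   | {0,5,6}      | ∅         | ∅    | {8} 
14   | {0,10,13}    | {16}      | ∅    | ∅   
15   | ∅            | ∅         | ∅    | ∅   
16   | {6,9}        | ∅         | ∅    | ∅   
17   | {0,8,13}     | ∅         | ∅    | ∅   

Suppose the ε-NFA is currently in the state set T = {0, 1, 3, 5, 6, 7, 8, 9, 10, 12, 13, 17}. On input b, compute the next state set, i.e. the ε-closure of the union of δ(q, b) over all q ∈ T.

6 on b → {1}.
No b-transition from 0, 1, 3, 5, 7, 8, 9, 10, 12, 13, 17.
Union after reading b: {1}.
Now take the ε-closure:
From 1 via ε: add 6, 7, 9.
From 6 via ε: add 3.
From 7 via ε: add 13.
From 9 via ε: add 8, 10, 12.
From 3 via ε: add 5.
From 13 via ε: add 0.
No new states can be added; the closed set is {0, 1, 3, 5, 6, 7, 8, 9, 10, 12, 13}.

{0, 1, 3, 5, 6, 7, 8, 9, 10, 12, 13}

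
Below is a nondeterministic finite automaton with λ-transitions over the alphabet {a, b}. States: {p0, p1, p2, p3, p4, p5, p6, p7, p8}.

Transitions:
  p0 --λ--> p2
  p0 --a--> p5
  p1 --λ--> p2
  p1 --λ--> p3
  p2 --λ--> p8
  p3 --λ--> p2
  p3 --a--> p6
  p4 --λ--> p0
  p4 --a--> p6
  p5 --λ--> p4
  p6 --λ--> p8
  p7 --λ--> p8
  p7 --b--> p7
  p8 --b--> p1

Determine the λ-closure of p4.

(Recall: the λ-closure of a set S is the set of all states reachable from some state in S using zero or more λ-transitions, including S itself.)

{p0, p2, p4, p8}

Start with {p4}.
From p4 via λ: add p0.
From p0 via λ: add p2.
From p2 via λ: add p8.
No new states can be added; the closed set is {p0, p2, p4, p8}.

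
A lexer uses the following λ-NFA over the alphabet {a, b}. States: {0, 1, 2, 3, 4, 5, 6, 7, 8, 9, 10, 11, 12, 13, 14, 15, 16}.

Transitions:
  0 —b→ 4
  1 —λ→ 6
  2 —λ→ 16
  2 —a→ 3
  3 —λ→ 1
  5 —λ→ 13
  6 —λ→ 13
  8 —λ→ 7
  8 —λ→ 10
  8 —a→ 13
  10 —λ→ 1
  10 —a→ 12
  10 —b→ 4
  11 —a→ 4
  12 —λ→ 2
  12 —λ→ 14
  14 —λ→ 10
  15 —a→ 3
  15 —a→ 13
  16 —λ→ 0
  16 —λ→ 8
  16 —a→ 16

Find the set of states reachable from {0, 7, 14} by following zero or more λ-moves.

Start with {0, 7, 14}.
From 14 via λ: add 10.
From 10 via λ: add 1.
From 1 via λ: add 6.
From 6 via λ: add 13.
No new states can be added; the closed set is {0, 1, 6, 7, 10, 13, 14}.

{0, 1, 6, 7, 10, 13, 14}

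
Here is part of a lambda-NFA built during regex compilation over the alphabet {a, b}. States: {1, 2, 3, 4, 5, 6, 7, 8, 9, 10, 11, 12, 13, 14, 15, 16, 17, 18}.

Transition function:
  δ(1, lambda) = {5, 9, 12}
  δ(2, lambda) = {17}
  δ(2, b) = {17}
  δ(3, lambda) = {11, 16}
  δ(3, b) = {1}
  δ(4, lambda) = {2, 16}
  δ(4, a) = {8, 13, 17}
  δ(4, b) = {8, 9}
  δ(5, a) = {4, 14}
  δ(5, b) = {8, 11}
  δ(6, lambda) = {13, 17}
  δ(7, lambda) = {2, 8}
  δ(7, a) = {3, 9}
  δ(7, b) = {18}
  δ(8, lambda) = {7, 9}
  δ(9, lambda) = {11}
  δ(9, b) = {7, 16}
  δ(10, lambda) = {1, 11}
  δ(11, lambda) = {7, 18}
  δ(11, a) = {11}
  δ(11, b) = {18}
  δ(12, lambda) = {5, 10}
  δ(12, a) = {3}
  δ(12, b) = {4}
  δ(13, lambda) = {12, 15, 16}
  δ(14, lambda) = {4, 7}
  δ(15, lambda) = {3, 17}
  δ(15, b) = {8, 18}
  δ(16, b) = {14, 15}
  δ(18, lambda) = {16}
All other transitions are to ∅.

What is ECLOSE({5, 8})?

Start with {5, 8}.
From 8 via lambda: add 7, 9.
From 7 via lambda: add 2.
From 9 via lambda: add 11.
From 2 via lambda: add 17.
From 11 via lambda: add 18.
From 18 via lambda: add 16.
No new states can be added; the closed set is {2, 5, 7, 8, 9, 11, 16, 17, 18}.

{2, 5, 7, 8, 9, 11, 16, 17, 18}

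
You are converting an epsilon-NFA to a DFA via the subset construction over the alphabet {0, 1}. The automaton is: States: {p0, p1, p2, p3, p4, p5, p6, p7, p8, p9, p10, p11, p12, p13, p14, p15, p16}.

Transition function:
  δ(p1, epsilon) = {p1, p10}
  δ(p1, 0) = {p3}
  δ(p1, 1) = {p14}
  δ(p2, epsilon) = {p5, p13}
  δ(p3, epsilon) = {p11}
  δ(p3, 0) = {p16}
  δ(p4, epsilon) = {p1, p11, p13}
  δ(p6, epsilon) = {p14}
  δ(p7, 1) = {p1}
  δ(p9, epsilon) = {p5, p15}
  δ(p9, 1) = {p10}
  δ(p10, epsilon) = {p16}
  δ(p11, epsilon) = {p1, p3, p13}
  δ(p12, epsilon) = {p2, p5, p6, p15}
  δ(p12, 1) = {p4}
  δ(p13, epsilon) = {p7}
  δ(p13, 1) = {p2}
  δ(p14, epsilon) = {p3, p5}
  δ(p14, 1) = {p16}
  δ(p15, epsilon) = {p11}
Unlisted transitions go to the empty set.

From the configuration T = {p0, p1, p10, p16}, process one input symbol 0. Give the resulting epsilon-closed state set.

{p1, p3, p7, p10, p11, p13, p16}

p1 on 0 → {p3}.
No 0-transition from p0, p10, p16.
Union after reading 0: {p3}.
Now take the epsilon-closure:
From p3 via epsilon: add p11.
From p11 via epsilon: add p1, p13.
From p1 via epsilon: add p10.
From p13 via epsilon: add p7.
From p10 via epsilon: add p16.
No new states can be added; the closed set is {p1, p3, p7, p10, p11, p13, p16}.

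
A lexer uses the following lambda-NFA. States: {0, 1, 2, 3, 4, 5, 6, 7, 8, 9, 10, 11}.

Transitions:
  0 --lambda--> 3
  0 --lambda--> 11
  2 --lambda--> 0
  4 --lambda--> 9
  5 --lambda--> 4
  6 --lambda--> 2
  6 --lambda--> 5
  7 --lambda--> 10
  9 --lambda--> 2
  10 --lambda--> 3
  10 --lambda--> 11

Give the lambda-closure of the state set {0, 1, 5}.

Start with {0, 1, 5}.
From 0 via lambda: add 3, 11.
From 5 via lambda: add 4.
From 4 via lambda: add 9.
From 9 via lambda: add 2.
No new states can be added; the closed set is {0, 1, 2, 3, 4, 5, 9, 11}.

{0, 1, 2, 3, 4, 5, 9, 11}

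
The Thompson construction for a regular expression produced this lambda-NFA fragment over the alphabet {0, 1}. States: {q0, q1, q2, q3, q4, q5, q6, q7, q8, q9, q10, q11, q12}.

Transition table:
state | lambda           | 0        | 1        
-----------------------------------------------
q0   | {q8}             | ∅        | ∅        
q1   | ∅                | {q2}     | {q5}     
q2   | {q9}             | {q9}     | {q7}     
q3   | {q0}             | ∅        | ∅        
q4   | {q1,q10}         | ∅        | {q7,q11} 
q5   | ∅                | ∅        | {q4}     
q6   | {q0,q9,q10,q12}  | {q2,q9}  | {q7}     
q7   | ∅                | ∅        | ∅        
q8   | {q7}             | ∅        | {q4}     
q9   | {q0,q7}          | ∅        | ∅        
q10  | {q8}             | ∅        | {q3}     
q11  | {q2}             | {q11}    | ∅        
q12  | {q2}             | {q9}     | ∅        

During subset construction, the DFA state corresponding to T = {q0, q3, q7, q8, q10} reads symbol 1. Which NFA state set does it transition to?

q8 on 1 → {q4}.
q10 on 1 → {q3}.
No 1-transition from q0, q3, q7.
Union after reading 1: {q3, q4}.
Now take the lambda-closure:
From q3 via lambda: add q0.
From q4 via lambda: add q1, q10.
From q0 via lambda: add q8.
From q8 via lambda: add q7.
No new states can be added; the closed set is {q0, q1, q3, q4, q7, q8, q10}.

{q0, q1, q3, q4, q7, q8, q10}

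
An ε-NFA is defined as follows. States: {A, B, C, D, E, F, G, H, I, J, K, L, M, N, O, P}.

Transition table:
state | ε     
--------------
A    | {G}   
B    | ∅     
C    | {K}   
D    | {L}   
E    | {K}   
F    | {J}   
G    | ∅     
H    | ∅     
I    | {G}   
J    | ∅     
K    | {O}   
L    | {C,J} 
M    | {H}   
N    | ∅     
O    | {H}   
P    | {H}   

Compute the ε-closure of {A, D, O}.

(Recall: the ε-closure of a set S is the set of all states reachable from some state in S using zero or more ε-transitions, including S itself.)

Start with {A, D, O}.
From A via ε: add G.
From D via ε: add L.
From O via ε: add H.
From L via ε: add C, J.
From C via ε: add K.
No new states can be added; the closed set is {A, C, D, G, H, J, K, L, O}.

{A, C, D, G, H, J, K, L, O}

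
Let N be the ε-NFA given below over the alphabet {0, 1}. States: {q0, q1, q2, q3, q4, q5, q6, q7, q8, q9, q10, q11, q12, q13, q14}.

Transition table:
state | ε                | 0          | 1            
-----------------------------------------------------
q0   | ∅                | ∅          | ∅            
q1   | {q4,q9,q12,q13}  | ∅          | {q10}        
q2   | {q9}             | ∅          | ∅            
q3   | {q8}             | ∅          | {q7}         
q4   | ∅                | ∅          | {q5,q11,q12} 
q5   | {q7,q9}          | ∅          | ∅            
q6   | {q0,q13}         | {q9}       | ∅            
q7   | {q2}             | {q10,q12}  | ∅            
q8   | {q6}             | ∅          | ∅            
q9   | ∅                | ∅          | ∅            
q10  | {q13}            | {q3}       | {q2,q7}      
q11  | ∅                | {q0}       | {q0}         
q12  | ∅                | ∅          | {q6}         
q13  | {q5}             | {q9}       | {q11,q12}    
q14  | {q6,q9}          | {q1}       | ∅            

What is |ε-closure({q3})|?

9

Start with {q3}.
From q3 via ε: add q8.
From q8 via ε: add q6.
From q6 via ε: add q0, q13.
From q13 via ε: add q5.
From q5 via ε: add q7, q9.
From q7 via ε: add q2.
ε-closure = {q0, q2, q3, q5, q6, q7, q8, q9, q13}, which has 9 states.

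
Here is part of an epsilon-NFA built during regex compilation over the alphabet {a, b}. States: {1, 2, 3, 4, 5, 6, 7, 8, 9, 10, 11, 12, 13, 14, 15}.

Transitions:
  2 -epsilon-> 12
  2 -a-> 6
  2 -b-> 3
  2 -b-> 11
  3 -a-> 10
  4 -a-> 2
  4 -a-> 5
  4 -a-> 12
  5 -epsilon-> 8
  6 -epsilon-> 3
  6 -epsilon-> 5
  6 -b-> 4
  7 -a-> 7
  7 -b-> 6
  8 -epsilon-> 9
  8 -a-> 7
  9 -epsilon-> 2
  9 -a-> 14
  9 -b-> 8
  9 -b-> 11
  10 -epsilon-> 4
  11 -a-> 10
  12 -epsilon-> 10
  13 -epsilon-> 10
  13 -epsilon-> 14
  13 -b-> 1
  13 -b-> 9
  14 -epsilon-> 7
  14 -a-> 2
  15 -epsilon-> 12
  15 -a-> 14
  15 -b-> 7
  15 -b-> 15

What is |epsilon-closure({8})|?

Start with {8}.
From 8 via epsilon: add 9.
From 9 via epsilon: add 2.
From 2 via epsilon: add 12.
From 12 via epsilon: add 10.
From 10 via epsilon: add 4.
epsilon-closure = {2, 4, 8, 9, 10, 12}, which has 6 states.

6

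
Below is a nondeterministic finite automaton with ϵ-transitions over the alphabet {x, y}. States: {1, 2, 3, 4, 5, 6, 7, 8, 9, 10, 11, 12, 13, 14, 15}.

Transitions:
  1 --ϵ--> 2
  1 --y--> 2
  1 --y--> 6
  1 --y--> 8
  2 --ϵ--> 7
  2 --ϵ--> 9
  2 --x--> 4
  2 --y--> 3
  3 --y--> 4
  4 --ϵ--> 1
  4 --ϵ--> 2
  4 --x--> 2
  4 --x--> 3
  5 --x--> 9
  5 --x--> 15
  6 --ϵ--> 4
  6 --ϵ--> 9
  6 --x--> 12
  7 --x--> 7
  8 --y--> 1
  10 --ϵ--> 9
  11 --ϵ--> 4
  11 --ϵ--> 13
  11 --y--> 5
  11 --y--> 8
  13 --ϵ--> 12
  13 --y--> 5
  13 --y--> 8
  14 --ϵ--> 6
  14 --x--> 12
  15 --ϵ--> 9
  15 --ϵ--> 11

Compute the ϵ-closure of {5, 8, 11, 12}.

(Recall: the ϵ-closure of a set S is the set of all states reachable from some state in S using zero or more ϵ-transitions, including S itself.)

{1, 2, 4, 5, 7, 8, 9, 11, 12, 13}

Start with {5, 8, 11, 12}.
From 11 via ϵ: add 4, 13.
From 4 via ϵ: add 1, 2.
From 2 via ϵ: add 7, 9.
No new states can be added; the closed set is {1, 2, 4, 5, 7, 8, 9, 11, 12, 13}.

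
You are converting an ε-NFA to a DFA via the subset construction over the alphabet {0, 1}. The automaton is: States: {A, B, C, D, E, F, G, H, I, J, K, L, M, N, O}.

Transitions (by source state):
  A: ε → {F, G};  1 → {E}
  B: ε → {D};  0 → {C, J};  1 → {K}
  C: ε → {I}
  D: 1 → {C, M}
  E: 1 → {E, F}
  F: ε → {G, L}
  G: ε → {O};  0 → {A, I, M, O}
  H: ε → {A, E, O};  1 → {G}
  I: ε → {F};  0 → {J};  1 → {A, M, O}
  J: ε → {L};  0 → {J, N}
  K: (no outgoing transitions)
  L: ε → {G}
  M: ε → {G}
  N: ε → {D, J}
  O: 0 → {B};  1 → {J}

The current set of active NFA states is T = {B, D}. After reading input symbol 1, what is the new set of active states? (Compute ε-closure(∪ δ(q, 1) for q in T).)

{C, F, G, I, K, L, M, O}

B on 1 → {K}.
D on 1 → {C, M}.
Union after reading 1: {C, K, M}.
Now take the ε-closure:
From C via ε: add I.
From M via ε: add G.
From G via ε: add O.
From I via ε: add F.
From F via ε: add L.
No new states can be added; the closed set is {C, F, G, I, K, L, M, O}.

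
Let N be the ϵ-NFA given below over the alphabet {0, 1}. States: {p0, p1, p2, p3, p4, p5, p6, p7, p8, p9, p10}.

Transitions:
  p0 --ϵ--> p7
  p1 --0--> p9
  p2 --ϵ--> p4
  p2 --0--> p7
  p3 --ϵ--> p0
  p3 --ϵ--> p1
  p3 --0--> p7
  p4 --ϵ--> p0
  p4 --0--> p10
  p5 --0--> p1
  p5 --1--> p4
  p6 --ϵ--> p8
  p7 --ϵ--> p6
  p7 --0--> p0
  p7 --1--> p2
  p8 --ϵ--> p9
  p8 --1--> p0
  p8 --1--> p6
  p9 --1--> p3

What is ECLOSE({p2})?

{p0, p2, p4, p6, p7, p8, p9}

Start with {p2}.
From p2 via ϵ: add p4.
From p4 via ϵ: add p0.
From p0 via ϵ: add p7.
From p7 via ϵ: add p6.
From p6 via ϵ: add p8.
From p8 via ϵ: add p9.
No new states can be added; the closed set is {p0, p2, p4, p6, p7, p8, p9}.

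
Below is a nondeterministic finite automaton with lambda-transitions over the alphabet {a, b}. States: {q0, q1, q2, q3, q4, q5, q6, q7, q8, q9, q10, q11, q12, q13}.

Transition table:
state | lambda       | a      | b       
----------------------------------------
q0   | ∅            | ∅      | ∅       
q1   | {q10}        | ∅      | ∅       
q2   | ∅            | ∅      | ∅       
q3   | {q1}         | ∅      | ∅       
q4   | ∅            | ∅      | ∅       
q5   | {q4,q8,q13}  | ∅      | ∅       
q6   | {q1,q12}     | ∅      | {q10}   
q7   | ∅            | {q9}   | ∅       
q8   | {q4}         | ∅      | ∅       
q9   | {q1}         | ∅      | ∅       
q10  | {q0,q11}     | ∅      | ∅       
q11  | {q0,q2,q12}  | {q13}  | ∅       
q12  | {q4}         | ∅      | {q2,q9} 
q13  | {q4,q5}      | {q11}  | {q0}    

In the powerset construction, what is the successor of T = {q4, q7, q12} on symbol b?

q12 on b → {q2, q9}.
No b-transition from q4, q7.
Union after reading b: {q2, q9}.
Now take the lambda-closure:
From q9 via lambda: add q1.
From q1 via lambda: add q10.
From q10 via lambda: add q0, q11.
From q11 via lambda: add q12.
From q12 via lambda: add q4.
No new states can be added; the closed set is {q0, q1, q2, q4, q9, q10, q11, q12}.

{q0, q1, q2, q4, q9, q10, q11, q12}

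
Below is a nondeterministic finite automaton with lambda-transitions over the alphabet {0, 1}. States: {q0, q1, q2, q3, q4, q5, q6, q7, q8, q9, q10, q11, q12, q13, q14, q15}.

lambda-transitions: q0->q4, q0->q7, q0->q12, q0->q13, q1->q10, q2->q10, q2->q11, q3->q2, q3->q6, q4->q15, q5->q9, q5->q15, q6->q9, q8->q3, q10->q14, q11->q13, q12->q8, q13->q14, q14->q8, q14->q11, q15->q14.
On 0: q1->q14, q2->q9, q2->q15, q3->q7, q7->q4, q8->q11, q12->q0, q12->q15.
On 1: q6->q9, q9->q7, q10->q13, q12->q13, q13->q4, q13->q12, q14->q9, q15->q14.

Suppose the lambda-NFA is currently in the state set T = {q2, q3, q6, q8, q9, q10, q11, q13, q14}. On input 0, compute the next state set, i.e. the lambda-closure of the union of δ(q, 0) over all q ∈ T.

q2 on 0 → {q9, q15}.
q3 on 0 → {q7}.
q8 on 0 → {q11}.
No 0-transition from q6, q9, q10, q11, q13, q14.
Union after reading 0: {q7, q9, q11, q15}.
Now take the lambda-closure:
From q11 via lambda: add q13.
From q15 via lambda: add q14.
From q14 via lambda: add q8.
From q8 via lambda: add q3.
From q3 via lambda: add q2, q6.
From q2 via lambda: add q10.
No new states can be added; the closed set is {q2, q3, q6, q7, q8, q9, q10, q11, q13, q14, q15}.

{q2, q3, q6, q7, q8, q9, q10, q11, q13, q14, q15}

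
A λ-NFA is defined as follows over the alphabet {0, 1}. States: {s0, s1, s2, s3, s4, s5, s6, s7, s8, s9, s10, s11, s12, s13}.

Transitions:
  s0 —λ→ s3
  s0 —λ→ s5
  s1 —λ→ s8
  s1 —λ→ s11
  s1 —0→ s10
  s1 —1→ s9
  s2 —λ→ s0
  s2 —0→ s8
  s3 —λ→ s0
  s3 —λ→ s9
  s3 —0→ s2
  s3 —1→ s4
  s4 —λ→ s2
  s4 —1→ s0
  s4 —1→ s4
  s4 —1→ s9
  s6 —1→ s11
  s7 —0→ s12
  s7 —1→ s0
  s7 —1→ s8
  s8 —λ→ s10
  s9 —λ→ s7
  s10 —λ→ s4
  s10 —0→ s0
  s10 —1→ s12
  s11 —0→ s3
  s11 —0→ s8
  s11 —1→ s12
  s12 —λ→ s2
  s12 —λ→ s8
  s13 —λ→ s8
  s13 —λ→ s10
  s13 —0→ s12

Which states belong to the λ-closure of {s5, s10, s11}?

Start with {s5, s10, s11}.
From s10 via λ: add s4.
From s4 via λ: add s2.
From s2 via λ: add s0.
From s0 via λ: add s3.
From s3 via λ: add s9.
From s9 via λ: add s7.
No new states can be added; the closed set is {s0, s2, s3, s4, s5, s7, s9, s10, s11}.

{s0, s2, s3, s4, s5, s7, s9, s10, s11}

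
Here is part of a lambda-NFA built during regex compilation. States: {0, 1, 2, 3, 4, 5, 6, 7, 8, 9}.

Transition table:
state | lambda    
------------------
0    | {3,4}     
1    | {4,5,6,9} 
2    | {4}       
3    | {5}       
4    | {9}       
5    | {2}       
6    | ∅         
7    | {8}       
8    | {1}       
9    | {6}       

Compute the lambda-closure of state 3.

Start with {3}.
From 3 via lambda: add 5.
From 5 via lambda: add 2.
From 2 via lambda: add 4.
From 4 via lambda: add 9.
From 9 via lambda: add 6.
No new states can be added; the closed set is {2, 3, 4, 5, 6, 9}.

{2, 3, 4, 5, 6, 9}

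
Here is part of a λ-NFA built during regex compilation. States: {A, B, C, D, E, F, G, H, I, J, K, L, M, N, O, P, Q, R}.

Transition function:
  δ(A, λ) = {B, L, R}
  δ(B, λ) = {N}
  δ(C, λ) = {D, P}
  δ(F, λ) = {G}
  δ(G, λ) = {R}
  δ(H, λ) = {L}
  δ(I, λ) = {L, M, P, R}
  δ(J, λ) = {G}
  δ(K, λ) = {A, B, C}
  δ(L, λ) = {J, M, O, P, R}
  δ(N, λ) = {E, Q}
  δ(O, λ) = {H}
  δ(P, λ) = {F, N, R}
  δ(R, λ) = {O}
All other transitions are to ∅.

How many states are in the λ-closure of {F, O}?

12

Start with {F, O}.
From F via λ: add G.
From O via λ: add H.
From G via λ: add R.
From H via λ: add L.
From L via λ: add J, M, P.
From P via λ: add N.
From N via λ: add E, Q.
λ-closure = {E, F, G, H, J, L, M, N, O, P, Q, R}, which has 12 states.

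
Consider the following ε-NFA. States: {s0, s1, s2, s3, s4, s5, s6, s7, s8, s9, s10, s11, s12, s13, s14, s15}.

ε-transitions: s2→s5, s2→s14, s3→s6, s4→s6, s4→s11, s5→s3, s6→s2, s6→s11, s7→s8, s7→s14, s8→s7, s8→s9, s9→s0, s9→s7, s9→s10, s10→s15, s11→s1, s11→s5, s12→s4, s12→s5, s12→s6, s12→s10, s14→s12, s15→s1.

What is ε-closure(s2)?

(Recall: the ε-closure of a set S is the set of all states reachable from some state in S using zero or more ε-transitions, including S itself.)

{s1, s2, s3, s4, s5, s6, s10, s11, s12, s14, s15}

Start with {s2}.
From s2 via ε: add s5, s14.
From s5 via ε: add s3.
From s14 via ε: add s12.
From s3 via ε: add s6.
From s12 via ε: add s4, s10.
From s4 via ε: add s11.
From s10 via ε: add s15.
From s11 via ε: add s1.
No new states can be added; the closed set is {s1, s2, s3, s4, s5, s6, s10, s11, s12, s14, s15}.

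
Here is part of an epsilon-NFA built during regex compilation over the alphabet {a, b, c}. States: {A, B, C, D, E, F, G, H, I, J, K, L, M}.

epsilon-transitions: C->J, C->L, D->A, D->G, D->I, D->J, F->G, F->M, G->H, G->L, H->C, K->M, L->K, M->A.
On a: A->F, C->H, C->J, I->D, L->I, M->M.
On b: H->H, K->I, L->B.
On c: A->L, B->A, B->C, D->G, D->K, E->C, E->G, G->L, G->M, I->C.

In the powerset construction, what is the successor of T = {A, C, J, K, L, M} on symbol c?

A on c → {L}.
No c-transition from C, J, K, L, M.
Union after reading c: {L}.
Now take the epsilon-closure:
From L via epsilon: add K.
From K via epsilon: add M.
From M via epsilon: add A.
No new states can be added; the closed set is {A, K, L, M}.

{A, K, L, M}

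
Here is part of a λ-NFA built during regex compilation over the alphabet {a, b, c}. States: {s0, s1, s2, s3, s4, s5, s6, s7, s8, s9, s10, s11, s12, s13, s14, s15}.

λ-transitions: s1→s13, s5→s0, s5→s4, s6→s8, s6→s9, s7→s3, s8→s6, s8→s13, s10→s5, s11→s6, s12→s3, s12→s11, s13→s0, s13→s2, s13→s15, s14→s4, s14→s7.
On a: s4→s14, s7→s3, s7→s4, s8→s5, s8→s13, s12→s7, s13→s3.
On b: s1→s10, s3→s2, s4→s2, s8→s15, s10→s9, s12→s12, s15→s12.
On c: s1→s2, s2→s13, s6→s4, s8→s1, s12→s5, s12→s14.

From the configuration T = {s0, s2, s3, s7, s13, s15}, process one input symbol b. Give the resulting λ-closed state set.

{s0, s2, s3, s6, s8, s9, s11, s12, s13, s15}

s3 on b → {s2}.
s15 on b → {s12}.
No b-transition from s0, s2, s7, s13.
Union after reading b: {s2, s12}.
Now take the λ-closure:
From s12 via λ: add s3, s11.
From s11 via λ: add s6.
From s6 via λ: add s8, s9.
From s8 via λ: add s13.
From s13 via λ: add s0, s15.
No new states can be added; the closed set is {s0, s2, s3, s6, s8, s9, s11, s12, s13, s15}.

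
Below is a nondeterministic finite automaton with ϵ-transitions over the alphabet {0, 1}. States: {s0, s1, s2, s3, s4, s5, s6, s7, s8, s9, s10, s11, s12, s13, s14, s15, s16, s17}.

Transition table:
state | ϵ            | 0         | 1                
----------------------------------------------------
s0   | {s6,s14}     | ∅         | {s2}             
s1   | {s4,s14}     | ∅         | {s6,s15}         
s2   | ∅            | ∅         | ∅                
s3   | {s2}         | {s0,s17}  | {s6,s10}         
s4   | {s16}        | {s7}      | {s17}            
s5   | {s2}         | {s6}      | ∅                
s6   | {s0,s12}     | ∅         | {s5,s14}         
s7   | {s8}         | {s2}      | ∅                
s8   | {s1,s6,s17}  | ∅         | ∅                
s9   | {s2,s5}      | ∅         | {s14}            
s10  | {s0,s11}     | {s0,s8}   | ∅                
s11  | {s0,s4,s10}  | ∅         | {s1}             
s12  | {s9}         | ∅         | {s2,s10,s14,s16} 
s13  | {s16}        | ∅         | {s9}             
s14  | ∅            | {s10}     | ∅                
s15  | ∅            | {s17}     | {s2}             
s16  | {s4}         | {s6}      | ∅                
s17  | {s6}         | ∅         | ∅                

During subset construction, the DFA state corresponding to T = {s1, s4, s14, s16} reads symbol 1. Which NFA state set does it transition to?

s1 on 1 → {s6, s15}.
s4 on 1 → {s17}.
No 1-transition from s14, s16.
Union after reading 1: {s6, s15, s17}.
Now take the ϵ-closure:
From s6 via ϵ: add s0, s12.
From s0 via ϵ: add s14.
From s12 via ϵ: add s9.
From s9 via ϵ: add s2, s5.
No new states can be added; the closed set is {s0, s2, s5, s6, s9, s12, s14, s15, s17}.

{s0, s2, s5, s6, s9, s12, s14, s15, s17}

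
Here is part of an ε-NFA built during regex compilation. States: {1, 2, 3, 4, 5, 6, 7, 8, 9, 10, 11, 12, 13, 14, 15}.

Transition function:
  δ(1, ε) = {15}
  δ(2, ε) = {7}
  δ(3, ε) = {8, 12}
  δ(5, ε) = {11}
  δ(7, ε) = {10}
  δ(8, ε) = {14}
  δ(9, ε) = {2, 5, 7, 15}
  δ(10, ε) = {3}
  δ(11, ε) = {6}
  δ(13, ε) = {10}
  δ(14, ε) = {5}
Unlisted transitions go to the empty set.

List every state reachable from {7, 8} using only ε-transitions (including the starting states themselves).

{3, 5, 6, 7, 8, 10, 11, 12, 14}

Start with {7, 8}.
From 7 via ε: add 10.
From 8 via ε: add 14.
From 10 via ε: add 3.
From 14 via ε: add 5.
From 3 via ε: add 12.
From 5 via ε: add 11.
From 11 via ε: add 6.
No new states can be added; the closed set is {3, 5, 6, 7, 8, 10, 11, 12, 14}.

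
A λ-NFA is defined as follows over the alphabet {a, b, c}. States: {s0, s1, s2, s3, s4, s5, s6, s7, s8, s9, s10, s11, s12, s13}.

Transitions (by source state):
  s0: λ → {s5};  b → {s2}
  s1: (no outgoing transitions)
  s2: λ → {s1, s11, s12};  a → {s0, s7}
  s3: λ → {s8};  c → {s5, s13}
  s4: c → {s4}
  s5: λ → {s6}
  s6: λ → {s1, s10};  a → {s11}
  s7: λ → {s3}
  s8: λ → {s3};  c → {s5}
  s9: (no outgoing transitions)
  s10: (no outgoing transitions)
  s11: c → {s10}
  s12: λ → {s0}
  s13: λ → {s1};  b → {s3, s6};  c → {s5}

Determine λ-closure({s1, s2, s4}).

Start with {s1, s2, s4}.
From s2 via λ: add s11, s12.
From s12 via λ: add s0.
From s0 via λ: add s5.
From s5 via λ: add s6.
From s6 via λ: add s10.
No new states can be added; the closed set is {s0, s1, s2, s4, s5, s6, s10, s11, s12}.

{s0, s1, s2, s4, s5, s6, s10, s11, s12}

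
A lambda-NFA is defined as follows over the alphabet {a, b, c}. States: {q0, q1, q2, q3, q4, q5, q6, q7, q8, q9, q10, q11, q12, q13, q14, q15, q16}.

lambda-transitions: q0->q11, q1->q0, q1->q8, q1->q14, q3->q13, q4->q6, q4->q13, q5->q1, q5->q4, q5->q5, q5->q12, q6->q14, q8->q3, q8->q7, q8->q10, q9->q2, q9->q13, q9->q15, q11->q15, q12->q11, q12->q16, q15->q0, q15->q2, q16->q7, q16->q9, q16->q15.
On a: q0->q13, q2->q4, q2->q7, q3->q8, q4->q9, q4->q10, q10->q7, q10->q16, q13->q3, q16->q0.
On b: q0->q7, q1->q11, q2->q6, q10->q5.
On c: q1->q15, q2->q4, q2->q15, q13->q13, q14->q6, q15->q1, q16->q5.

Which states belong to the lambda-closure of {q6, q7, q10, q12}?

Start with {q6, q7, q10, q12}.
From q6 via lambda: add q14.
From q12 via lambda: add q11, q16.
From q11 via lambda: add q15.
From q16 via lambda: add q9.
From q9 via lambda: add q2, q13.
From q15 via lambda: add q0.
No new states can be added; the closed set is {q0, q2, q6, q7, q9, q10, q11, q12, q13, q14, q15, q16}.

{q0, q2, q6, q7, q9, q10, q11, q12, q13, q14, q15, q16}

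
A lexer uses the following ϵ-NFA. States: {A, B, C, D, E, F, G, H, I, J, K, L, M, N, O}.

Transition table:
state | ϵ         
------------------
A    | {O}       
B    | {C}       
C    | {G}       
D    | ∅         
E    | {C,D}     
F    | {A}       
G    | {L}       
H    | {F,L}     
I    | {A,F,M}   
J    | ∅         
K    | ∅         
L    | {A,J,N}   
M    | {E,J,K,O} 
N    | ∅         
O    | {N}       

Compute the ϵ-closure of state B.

Start with {B}.
From B via ϵ: add C.
From C via ϵ: add G.
From G via ϵ: add L.
From L via ϵ: add A, J, N.
From A via ϵ: add O.
No new states can be added; the closed set is {A, B, C, G, J, L, N, O}.

{A, B, C, G, J, L, N, O}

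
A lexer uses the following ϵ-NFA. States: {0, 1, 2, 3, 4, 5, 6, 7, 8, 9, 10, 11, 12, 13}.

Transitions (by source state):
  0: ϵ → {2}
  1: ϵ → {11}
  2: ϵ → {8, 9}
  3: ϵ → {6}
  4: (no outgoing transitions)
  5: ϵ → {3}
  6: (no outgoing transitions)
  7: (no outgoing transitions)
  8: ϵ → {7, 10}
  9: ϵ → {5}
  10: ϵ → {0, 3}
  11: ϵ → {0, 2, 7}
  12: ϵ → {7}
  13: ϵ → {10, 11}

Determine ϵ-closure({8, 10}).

{0, 2, 3, 5, 6, 7, 8, 9, 10}

Start with {8, 10}.
From 8 via ϵ: add 7.
From 10 via ϵ: add 0, 3.
From 0 via ϵ: add 2.
From 3 via ϵ: add 6.
From 2 via ϵ: add 9.
From 9 via ϵ: add 5.
No new states can be added; the closed set is {0, 2, 3, 5, 6, 7, 8, 9, 10}.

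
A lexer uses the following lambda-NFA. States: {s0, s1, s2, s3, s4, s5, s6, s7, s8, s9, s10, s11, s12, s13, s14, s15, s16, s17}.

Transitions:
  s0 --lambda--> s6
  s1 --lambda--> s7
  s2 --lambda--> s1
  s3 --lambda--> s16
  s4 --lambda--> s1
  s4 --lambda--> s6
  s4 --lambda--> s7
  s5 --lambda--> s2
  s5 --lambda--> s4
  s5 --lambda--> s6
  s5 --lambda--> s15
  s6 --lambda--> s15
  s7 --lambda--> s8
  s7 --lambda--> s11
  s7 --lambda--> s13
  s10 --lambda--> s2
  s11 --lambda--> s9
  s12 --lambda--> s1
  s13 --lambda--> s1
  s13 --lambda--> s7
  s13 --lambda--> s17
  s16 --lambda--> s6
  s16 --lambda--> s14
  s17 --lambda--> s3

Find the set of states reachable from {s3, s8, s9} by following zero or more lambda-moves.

Start with {s3, s8, s9}.
From s3 via lambda: add s16.
From s16 via lambda: add s6, s14.
From s6 via lambda: add s15.
No new states can be added; the closed set is {s3, s6, s8, s9, s14, s15, s16}.

{s3, s6, s8, s9, s14, s15, s16}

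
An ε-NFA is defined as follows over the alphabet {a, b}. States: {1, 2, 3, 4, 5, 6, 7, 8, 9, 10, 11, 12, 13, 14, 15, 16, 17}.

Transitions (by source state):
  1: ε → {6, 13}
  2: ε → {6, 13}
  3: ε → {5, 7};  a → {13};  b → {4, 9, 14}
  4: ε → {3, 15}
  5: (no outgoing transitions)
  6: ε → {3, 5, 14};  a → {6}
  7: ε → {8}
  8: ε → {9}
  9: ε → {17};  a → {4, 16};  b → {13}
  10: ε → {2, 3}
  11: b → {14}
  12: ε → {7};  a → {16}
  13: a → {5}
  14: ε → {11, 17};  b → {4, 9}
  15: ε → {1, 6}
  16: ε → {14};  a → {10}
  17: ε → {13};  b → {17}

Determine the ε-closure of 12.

Start with {12}.
From 12 via ε: add 7.
From 7 via ε: add 8.
From 8 via ε: add 9.
From 9 via ε: add 17.
From 17 via ε: add 13.
No new states can be added; the closed set is {7, 8, 9, 12, 13, 17}.

{7, 8, 9, 12, 13, 17}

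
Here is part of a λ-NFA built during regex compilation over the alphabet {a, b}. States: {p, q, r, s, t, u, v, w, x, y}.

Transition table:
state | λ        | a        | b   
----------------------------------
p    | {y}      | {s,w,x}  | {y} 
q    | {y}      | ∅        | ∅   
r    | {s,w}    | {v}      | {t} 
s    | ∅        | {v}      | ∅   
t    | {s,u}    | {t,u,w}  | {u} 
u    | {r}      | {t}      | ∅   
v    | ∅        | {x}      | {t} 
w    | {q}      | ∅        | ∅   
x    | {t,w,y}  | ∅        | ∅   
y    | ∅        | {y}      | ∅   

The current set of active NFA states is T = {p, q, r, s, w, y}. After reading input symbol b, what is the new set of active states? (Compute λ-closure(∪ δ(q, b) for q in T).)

p on b → {y}.
r on b → {t}.
No b-transition from q, s, w, y.
Union after reading b: {t, y}.
Now take the λ-closure:
From t via λ: add s, u.
From u via λ: add r.
From r via λ: add w.
From w via λ: add q.
No new states can be added; the closed set is {q, r, s, t, u, w, y}.

{q, r, s, t, u, w, y}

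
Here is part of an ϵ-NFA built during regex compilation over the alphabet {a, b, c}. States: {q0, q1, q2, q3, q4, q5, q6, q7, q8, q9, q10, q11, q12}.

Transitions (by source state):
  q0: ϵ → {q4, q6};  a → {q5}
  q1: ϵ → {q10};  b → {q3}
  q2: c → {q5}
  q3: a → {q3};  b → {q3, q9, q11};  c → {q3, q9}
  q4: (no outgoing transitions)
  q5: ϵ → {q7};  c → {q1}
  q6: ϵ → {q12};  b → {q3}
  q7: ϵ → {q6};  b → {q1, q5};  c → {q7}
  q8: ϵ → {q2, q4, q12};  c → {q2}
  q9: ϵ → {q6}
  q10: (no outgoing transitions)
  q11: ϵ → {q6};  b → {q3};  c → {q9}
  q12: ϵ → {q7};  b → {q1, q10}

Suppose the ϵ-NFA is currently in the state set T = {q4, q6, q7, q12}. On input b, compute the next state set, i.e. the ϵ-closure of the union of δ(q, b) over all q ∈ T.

q6 on b → {q3}.
q7 on b → {q1, q5}.
q12 on b → {q1, q10}.
No b-transition from q4.
Union after reading b: {q1, q3, q5, q10}.
Now take the ϵ-closure:
From q5 via ϵ: add q7.
From q7 via ϵ: add q6.
From q6 via ϵ: add q12.
No new states can be added; the closed set is {q1, q3, q5, q6, q7, q10, q12}.

{q1, q3, q5, q6, q7, q10, q12}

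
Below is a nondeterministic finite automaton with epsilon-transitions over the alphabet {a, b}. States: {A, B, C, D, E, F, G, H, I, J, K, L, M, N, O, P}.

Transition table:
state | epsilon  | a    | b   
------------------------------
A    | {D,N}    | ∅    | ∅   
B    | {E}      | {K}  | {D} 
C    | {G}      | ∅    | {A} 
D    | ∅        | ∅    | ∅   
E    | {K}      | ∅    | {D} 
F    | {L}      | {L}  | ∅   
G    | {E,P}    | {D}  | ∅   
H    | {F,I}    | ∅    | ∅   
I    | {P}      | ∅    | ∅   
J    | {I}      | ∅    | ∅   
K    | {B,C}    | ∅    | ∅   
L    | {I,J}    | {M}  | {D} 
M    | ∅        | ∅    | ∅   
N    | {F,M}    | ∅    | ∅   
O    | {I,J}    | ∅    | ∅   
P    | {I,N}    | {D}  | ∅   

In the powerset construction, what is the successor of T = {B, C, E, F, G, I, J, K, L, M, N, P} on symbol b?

{A, D, F, I, J, L, M, N, P}

B on b → {D}.
C on b → {A}.
E on b → {D}.
L on b → {D}.
No b-transition from F, G, I, J, K, M, N, P.
Union after reading b: {A, D}.
Now take the epsilon-closure:
From A via epsilon: add N.
From N via epsilon: add F, M.
From F via epsilon: add L.
From L via epsilon: add I, J.
From I via epsilon: add P.
No new states can be added; the closed set is {A, D, F, I, J, L, M, N, P}.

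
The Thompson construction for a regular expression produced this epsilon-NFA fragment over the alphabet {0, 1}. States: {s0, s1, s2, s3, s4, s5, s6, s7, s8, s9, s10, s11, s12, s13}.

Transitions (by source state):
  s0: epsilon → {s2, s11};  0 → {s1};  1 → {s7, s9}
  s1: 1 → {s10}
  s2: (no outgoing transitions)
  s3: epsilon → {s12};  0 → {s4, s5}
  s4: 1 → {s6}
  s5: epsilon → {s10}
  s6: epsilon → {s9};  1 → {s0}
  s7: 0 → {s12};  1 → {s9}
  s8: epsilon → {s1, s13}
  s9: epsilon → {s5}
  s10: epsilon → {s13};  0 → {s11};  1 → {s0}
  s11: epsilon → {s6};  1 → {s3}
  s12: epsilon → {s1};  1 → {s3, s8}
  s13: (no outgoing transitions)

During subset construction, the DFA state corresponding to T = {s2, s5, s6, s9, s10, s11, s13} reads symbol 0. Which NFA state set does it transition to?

{s5, s6, s9, s10, s11, s13}

s10 on 0 → {s11}.
No 0-transition from s2, s5, s6, s9, s11, s13.
Union after reading 0: {s11}.
Now take the epsilon-closure:
From s11 via epsilon: add s6.
From s6 via epsilon: add s9.
From s9 via epsilon: add s5.
From s5 via epsilon: add s10.
From s10 via epsilon: add s13.
No new states can be added; the closed set is {s5, s6, s9, s10, s11, s13}.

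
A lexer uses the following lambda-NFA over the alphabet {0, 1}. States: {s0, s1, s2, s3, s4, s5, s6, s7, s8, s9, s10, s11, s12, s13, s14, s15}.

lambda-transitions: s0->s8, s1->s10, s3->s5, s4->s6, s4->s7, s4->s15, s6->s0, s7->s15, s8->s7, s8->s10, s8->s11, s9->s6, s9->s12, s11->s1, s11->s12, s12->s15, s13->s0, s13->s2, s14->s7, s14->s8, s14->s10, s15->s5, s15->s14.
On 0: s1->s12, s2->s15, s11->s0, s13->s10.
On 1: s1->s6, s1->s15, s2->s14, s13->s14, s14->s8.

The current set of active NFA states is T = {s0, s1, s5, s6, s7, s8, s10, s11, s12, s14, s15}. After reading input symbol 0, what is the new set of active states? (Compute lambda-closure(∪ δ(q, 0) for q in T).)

s1 on 0 → {s12}.
s11 on 0 → {s0}.
No 0-transition from s0, s5, s6, s7, s8, s10, s12, s14, s15.
Union after reading 0: {s0, s12}.
Now take the lambda-closure:
From s0 via lambda: add s8.
From s12 via lambda: add s15.
From s8 via lambda: add s7, s10, s11.
From s15 via lambda: add s5, s14.
From s11 via lambda: add s1.
No new states can be added; the closed set is {s0, s1, s5, s7, s8, s10, s11, s12, s14, s15}.

{s0, s1, s5, s7, s8, s10, s11, s12, s14, s15}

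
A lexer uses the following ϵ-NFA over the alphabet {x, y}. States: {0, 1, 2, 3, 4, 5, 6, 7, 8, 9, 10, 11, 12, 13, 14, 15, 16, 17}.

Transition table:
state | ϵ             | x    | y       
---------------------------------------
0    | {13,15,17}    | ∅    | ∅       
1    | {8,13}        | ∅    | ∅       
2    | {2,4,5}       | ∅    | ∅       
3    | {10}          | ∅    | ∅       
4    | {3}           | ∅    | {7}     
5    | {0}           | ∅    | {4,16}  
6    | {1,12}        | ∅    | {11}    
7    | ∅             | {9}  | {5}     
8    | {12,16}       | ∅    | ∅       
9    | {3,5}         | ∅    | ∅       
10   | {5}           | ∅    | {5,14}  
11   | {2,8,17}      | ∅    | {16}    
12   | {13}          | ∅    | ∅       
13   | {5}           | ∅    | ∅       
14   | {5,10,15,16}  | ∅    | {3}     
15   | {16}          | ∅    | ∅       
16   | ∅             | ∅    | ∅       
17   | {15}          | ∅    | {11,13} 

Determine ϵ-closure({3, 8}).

{0, 3, 5, 8, 10, 12, 13, 15, 16, 17}

Start with {3, 8}.
From 3 via ϵ: add 10.
From 8 via ϵ: add 12, 16.
From 10 via ϵ: add 5.
From 12 via ϵ: add 13.
From 5 via ϵ: add 0.
From 0 via ϵ: add 15, 17.
No new states can be added; the closed set is {0, 3, 5, 8, 10, 12, 13, 15, 16, 17}.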